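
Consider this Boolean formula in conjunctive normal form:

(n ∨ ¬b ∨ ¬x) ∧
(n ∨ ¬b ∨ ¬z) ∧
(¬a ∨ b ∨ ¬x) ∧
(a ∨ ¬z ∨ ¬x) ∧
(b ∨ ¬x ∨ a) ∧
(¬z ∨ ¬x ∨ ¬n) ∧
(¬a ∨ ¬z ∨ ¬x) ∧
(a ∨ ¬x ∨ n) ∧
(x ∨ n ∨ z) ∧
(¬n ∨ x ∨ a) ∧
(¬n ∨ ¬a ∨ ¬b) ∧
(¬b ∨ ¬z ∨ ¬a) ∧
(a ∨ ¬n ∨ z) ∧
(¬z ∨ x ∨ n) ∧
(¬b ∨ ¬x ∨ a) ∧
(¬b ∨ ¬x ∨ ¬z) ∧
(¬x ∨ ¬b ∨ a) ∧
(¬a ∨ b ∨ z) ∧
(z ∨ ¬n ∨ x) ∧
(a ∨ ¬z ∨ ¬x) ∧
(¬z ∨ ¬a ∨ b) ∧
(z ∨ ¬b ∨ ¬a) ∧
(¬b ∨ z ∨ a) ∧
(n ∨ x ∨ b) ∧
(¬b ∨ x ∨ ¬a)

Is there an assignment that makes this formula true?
No

No, the formula is not satisfiable.

No assignment of truth values to the variables can make all 25 clauses true simultaneously.

The formula is UNSAT (unsatisfiable).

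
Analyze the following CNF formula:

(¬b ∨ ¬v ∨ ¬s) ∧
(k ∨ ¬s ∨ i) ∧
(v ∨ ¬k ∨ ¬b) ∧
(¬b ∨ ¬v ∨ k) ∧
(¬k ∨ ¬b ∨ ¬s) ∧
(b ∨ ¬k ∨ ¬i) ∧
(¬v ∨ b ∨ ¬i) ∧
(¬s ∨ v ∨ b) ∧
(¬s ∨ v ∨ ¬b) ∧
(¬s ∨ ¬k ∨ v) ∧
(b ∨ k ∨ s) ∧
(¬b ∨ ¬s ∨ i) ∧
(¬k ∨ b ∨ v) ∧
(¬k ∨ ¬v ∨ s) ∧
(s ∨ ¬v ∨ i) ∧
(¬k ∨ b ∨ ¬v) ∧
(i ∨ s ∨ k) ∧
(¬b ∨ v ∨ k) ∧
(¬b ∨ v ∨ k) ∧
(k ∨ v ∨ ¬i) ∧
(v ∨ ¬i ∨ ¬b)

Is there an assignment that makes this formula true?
No

No, the formula is not satisfiable.

No assignment of truth values to the variables can make all 21 clauses true simultaneously.

The formula is UNSAT (unsatisfiable).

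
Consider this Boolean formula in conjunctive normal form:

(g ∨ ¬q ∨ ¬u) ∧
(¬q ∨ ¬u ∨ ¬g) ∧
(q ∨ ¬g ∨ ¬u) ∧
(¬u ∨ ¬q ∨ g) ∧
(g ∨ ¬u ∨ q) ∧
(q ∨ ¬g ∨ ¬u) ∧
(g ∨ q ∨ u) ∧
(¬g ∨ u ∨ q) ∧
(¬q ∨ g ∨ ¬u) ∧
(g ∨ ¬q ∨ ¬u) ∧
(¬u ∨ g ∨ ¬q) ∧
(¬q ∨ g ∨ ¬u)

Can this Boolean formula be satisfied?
Yes

Yes, the formula is satisfiable.

One satisfying assignment is: g=False, q=True, u=False

Verification: With this assignment, all 12 clauses evaluate to true.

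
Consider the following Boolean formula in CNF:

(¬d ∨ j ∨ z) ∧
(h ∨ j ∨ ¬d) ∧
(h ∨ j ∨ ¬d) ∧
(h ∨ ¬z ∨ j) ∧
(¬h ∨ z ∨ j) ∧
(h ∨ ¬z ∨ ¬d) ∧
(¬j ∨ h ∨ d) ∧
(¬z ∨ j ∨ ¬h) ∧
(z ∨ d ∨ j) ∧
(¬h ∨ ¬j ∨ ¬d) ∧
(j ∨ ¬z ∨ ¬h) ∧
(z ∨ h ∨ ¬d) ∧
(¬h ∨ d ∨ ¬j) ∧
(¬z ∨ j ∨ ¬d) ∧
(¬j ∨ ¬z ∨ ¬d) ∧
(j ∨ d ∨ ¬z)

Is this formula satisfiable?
No

No, the formula is not satisfiable.

No assignment of truth values to the variables can make all 16 clauses true simultaneously.

The formula is UNSAT (unsatisfiable).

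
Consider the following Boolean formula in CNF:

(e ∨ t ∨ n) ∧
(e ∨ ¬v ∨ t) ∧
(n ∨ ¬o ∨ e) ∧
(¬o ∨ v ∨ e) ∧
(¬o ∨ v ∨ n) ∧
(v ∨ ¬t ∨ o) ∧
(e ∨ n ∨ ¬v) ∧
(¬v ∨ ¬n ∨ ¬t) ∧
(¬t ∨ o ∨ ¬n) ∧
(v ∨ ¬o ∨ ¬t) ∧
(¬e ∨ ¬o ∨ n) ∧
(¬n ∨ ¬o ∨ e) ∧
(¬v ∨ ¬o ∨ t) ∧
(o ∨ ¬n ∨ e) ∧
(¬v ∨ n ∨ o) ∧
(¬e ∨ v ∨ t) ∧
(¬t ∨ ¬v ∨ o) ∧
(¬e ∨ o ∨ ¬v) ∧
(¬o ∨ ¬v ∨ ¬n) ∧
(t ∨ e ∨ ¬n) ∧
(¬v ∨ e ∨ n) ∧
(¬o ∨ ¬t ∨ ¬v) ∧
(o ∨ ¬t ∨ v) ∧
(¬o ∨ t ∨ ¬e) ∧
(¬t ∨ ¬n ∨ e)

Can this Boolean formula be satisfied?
No

No, the formula is not satisfiable.

No assignment of truth values to the variables can make all 25 clauses true simultaneously.

The formula is UNSAT (unsatisfiable).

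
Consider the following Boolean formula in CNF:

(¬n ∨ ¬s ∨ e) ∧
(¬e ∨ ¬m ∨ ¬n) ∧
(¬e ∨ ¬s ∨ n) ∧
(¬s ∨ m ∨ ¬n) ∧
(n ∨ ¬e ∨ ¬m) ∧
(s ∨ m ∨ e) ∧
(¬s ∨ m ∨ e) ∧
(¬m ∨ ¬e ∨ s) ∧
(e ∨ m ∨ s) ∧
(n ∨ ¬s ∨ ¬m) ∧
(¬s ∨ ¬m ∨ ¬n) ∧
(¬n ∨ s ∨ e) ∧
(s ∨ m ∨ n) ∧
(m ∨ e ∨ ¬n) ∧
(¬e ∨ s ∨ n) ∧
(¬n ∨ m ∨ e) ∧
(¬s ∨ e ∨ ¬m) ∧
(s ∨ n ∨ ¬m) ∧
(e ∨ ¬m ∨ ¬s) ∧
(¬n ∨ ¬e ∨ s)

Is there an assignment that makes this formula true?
No

No, the formula is not satisfiable.

No assignment of truth values to the variables can make all 20 clauses true simultaneously.

The formula is UNSAT (unsatisfiable).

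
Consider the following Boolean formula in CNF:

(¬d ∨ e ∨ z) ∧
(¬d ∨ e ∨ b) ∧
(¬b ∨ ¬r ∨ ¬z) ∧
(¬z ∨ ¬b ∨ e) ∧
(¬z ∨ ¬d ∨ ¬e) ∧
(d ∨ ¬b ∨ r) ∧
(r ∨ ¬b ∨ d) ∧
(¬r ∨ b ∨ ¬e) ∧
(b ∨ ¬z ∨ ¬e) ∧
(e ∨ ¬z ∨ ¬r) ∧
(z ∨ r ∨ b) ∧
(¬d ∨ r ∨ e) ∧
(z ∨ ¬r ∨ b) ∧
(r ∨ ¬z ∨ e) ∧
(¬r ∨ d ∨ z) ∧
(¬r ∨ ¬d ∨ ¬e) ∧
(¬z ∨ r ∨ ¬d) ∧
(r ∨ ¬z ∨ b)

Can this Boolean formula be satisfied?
Yes

Yes, the formula is satisfiable.

One satisfying assignment is: d=True, z=False, e=True, b=True, r=False

Verification: With this assignment, all 18 clauses evaluate to true.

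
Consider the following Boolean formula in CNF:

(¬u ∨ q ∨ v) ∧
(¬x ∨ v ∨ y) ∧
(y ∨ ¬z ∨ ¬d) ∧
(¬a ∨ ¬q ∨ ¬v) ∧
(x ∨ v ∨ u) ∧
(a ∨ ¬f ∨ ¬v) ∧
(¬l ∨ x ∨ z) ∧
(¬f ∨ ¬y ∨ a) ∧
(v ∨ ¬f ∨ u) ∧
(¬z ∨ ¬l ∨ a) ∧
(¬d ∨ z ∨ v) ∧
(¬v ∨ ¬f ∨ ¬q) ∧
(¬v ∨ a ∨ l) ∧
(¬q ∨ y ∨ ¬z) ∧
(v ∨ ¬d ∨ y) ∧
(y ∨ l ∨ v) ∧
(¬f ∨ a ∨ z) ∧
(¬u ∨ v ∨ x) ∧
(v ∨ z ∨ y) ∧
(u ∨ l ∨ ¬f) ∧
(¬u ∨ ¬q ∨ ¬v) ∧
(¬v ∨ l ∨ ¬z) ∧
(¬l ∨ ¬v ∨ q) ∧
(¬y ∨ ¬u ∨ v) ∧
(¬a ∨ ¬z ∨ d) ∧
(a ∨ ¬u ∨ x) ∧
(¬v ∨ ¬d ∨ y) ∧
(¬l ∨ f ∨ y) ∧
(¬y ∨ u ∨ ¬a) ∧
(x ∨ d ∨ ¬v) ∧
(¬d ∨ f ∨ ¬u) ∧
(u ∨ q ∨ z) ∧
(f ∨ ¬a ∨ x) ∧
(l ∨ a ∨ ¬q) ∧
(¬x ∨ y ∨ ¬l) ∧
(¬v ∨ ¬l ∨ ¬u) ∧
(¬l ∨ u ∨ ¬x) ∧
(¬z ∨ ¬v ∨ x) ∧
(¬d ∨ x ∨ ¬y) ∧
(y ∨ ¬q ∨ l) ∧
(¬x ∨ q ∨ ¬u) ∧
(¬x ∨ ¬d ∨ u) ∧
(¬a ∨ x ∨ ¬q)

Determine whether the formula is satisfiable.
Yes

Yes, the formula is satisfiable.

One satisfying assignment is: y=True, q=False, d=False, v=False, a=False, l=False, f=False, x=True, u=False, z=True

Verification: With this assignment, all 43 clauses evaluate to true.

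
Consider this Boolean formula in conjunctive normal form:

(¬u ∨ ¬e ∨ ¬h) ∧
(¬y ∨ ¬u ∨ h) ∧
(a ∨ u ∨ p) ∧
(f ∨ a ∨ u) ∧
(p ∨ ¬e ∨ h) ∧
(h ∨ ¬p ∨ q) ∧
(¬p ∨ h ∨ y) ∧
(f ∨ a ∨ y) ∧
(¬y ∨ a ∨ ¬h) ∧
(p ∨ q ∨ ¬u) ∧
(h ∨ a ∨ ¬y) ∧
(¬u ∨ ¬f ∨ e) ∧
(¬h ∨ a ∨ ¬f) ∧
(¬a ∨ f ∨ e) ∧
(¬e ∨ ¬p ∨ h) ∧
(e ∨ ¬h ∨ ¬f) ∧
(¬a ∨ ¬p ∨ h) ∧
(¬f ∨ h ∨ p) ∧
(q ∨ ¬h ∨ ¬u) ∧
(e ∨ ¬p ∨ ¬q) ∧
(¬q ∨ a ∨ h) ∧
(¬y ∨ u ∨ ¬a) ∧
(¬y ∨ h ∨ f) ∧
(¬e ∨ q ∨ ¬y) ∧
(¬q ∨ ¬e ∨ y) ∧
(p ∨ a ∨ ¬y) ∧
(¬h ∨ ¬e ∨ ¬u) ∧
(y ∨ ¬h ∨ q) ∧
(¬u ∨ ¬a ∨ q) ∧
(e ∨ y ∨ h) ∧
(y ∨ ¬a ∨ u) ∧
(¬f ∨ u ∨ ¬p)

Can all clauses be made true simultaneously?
No

No, the formula is not satisfiable.

No assignment of truth values to the variables can make all 32 clauses true simultaneously.

The formula is UNSAT (unsatisfiable).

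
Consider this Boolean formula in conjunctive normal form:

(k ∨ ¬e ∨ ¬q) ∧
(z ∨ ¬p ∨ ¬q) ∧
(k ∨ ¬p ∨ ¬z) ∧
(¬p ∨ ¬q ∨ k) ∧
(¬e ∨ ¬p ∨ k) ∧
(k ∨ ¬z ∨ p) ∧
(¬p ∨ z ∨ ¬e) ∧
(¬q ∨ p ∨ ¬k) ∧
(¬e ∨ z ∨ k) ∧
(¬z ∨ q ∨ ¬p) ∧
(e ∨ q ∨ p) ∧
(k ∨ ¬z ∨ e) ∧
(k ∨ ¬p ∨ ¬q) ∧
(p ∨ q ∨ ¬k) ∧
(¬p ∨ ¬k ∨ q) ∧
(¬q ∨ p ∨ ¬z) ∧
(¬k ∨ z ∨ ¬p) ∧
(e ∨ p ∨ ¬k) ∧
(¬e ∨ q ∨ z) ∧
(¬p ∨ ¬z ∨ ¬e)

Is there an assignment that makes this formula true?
Yes

Yes, the formula is satisfiable.

One satisfying assignment is: z=False, q=False, p=True, e=False, k=False

Verification: With this assignment, all 20 clauses evaluate to true.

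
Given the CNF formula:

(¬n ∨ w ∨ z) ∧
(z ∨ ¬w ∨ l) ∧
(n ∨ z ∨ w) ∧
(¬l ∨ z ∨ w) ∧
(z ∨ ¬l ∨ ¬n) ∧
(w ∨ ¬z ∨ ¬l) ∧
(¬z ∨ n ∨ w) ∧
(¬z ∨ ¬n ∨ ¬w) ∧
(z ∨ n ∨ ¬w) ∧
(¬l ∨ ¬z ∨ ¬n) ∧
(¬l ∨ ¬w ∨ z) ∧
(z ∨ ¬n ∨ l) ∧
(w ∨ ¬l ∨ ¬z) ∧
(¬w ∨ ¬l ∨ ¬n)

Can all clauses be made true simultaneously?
Yes

Yes, the formula is satisfiable.

One satisfying assignment is: z=True, w=True, l=False, n=False

Verification: With this assignment, all 14 clauses evaluate to true.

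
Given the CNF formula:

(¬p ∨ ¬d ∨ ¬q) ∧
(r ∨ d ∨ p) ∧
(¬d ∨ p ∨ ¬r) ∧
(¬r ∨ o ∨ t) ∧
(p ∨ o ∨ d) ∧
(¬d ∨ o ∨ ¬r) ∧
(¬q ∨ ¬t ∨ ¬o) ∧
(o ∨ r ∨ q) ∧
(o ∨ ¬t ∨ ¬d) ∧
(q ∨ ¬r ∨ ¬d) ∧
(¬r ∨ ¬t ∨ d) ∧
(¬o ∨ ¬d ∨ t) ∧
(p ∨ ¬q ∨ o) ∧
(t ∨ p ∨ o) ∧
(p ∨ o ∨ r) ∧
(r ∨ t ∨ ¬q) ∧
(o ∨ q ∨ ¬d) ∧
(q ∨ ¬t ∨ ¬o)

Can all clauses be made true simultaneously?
Yes

Yes, the formula is satisfiable.

One satisfying assignment is: q=False, p=True, o=True, d=False, r=False, t=False

Verification: With this assignment, all 18 clauses evaluate to true.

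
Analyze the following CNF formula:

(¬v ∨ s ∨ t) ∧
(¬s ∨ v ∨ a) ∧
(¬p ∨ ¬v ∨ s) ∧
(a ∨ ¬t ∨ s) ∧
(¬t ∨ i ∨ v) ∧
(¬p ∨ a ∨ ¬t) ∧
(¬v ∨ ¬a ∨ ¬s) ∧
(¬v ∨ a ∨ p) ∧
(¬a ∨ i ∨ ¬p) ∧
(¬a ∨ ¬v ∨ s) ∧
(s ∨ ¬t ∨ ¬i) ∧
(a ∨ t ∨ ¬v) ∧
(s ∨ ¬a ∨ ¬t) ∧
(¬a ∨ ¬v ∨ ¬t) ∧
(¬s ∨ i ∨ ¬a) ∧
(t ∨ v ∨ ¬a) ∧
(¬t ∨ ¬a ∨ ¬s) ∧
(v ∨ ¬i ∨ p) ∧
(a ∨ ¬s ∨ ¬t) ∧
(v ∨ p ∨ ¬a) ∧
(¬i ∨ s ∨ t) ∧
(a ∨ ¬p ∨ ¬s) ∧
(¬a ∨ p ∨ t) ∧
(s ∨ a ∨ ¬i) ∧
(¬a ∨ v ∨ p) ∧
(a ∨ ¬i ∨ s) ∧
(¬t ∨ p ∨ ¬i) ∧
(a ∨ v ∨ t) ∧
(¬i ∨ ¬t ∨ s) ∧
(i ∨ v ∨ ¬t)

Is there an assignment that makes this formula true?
No

No, the formula is not satisfiable.

No assignment of truth values to the variables can make all 30 clauses true simultaneously.

The formula is UNSAT (unsatisfiable).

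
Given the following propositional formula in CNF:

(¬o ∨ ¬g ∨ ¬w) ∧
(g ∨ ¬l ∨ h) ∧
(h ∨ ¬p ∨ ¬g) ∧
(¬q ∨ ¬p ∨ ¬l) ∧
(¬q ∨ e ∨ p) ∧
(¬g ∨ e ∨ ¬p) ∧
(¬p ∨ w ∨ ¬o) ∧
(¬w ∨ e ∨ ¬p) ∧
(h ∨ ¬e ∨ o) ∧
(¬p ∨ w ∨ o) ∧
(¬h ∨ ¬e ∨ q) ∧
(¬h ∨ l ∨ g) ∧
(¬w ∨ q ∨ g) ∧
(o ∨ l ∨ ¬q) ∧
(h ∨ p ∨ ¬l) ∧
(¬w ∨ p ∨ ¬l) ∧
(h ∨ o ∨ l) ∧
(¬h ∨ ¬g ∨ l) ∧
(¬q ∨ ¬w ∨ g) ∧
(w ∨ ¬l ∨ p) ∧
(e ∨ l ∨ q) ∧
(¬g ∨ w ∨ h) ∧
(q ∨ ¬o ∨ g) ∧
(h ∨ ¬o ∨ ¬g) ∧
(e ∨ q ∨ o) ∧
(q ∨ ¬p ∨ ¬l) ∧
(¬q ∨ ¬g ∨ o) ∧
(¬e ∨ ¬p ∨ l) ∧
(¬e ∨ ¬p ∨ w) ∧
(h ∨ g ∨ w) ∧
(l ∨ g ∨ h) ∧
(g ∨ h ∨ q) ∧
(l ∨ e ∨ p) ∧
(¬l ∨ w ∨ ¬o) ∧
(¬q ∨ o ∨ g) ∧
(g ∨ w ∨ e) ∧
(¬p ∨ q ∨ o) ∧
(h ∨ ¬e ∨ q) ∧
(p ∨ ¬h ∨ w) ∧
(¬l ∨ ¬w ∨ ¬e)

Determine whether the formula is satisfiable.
No

No, the formula is not satisfiable.

No assignment of truth values to the variables can make all 40 clauses true simultaneously.

The formula is UNSAT (unsatisfiable).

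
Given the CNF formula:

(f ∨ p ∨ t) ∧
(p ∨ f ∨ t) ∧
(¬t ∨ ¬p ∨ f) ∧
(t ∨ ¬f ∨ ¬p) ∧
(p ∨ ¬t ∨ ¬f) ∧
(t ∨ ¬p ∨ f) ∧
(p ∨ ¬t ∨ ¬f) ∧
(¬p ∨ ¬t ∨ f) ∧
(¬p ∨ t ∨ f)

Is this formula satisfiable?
Yes

Yes, the formula is satisfiable.

One satisfying assignment is: f=True, p=False, t=False

Verification: With this assignment, all 9 clauses evaluate to true.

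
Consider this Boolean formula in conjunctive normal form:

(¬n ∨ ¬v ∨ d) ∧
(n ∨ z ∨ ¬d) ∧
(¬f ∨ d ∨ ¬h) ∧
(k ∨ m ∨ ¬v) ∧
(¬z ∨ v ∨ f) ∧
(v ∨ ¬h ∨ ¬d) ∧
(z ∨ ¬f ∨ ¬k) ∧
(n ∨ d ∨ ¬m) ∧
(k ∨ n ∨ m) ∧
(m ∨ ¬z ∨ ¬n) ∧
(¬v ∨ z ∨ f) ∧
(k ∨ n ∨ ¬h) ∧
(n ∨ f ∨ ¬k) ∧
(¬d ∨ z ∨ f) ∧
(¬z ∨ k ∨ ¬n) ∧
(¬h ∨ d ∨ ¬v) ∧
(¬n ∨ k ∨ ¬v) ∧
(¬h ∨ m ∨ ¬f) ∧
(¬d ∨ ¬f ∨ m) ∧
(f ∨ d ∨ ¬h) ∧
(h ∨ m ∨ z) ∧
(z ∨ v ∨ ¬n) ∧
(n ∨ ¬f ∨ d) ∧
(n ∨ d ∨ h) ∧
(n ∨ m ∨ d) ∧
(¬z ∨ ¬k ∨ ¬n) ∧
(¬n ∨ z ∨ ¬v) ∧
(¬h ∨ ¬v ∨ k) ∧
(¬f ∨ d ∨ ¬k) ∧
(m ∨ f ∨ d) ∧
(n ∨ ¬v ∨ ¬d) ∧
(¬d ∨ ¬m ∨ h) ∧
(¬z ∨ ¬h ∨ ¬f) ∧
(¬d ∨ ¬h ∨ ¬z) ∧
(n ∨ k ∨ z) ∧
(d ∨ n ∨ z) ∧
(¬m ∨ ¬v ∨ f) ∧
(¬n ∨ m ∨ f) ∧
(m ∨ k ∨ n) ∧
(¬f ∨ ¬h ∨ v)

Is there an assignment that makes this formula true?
No

No, the formula is not satisfiable.

No assignment of truth values to the variables can make all 40 clauses true simultaneously.

The formula is UNSAT (unsatisfiable).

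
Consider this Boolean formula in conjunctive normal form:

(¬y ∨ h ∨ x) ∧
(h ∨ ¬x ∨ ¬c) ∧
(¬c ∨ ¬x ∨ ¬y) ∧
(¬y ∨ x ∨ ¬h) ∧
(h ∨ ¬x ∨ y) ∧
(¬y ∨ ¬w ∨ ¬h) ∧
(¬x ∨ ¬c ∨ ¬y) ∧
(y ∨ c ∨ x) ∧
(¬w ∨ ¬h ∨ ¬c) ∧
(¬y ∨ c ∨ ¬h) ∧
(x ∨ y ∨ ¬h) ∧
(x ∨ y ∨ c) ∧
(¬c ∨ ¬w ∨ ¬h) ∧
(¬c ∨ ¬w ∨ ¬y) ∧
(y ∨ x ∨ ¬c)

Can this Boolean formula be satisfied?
Yes

Yes, the formula is satisfiable.

One satisfying assignment is: c=False, w=False, h=False, y=True, x=True

Verification: With this assignment, all 15 clauses evaluate to true.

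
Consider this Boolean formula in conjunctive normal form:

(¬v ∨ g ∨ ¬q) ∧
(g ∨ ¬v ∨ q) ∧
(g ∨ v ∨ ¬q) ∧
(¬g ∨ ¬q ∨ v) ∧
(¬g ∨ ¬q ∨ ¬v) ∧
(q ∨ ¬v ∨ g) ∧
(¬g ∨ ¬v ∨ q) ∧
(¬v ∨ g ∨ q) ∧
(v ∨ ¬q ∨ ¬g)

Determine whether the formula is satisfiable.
Yes

Yes, the formula is satisfiable.

One satisfying assignment is: q=False, g=False, v=False

Verification: With this assignment, all 9 clauses evaluate to true.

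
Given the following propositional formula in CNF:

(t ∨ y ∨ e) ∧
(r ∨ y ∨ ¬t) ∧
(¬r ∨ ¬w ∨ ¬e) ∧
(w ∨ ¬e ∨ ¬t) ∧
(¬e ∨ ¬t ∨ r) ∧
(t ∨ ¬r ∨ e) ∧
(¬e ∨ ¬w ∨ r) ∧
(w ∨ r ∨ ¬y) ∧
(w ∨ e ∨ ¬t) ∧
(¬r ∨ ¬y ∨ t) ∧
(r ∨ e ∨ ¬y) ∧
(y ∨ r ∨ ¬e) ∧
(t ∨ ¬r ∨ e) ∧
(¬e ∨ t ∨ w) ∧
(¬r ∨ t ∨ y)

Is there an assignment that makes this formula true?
Yes

Yes, the formula is satisfiable.

One satisfying assignment is: y=False, t=True, r=True, w=True, e=False

Verification: With this assignment, all 15 clauses evaluate to true.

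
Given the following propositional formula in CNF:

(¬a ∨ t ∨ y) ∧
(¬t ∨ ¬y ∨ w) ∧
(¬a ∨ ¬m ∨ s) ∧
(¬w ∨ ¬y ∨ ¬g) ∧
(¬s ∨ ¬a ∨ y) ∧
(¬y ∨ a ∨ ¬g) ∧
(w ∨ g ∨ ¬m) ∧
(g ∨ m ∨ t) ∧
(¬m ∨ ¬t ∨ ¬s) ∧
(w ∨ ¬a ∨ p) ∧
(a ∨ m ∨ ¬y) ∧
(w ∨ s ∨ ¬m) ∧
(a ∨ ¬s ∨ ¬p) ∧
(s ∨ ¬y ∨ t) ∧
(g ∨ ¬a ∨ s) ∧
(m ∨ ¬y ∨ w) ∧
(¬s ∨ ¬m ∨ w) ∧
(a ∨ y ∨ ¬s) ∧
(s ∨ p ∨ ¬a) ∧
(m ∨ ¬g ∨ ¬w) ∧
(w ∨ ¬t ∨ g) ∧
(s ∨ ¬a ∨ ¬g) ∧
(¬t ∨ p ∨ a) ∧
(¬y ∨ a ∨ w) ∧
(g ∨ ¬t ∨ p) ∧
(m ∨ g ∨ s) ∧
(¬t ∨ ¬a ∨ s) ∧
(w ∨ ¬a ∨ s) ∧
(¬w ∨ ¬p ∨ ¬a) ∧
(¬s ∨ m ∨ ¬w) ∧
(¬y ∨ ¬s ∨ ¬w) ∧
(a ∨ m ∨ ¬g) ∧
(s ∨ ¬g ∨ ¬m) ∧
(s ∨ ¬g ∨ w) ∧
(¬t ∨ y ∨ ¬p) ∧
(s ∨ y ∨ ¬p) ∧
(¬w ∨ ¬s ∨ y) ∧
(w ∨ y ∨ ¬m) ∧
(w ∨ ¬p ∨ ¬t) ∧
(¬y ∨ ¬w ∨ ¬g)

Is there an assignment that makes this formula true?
Yes

Yes, the formula is satisfiable.

One satisfying assignment is: s=False, p=True, w=True, m=True, y=True, a=False, g=False, t=True

Verification: With this assignment, all 40 clauses evaluate to true.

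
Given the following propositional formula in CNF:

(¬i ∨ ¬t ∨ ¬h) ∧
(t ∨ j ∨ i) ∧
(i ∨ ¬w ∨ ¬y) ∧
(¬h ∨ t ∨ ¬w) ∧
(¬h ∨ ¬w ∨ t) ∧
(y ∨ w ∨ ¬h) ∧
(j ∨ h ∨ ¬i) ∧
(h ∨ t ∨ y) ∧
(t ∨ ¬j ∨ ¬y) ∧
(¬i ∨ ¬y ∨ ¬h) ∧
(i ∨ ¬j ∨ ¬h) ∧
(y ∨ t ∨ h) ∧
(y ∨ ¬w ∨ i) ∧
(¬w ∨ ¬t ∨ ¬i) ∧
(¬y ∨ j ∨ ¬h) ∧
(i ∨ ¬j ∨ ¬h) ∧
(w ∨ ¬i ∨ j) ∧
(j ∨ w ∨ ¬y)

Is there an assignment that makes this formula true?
Yes

Yes, the formula is satisfiable.

One satisfying assignment is: y=False, t=True, i=False, h=False, j=False, w=False

Verification: With this assignment, all 18 clauses evaluate to true.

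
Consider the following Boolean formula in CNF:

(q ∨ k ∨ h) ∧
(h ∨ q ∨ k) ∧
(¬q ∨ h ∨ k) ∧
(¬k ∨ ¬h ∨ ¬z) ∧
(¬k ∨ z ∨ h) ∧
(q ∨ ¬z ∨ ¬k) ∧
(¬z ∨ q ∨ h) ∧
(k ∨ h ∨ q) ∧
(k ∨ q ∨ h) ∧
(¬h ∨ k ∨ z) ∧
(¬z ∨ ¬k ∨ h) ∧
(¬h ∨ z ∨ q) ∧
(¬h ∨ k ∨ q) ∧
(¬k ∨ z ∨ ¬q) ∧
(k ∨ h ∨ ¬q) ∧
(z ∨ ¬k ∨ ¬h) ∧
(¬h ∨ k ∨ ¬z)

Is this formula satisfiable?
No

No, the formula is not satisfiable.

No assignment of truth values to the variables can make all 17 clauses true simultaneously.

The formula is UNSAT (unsatisfiable).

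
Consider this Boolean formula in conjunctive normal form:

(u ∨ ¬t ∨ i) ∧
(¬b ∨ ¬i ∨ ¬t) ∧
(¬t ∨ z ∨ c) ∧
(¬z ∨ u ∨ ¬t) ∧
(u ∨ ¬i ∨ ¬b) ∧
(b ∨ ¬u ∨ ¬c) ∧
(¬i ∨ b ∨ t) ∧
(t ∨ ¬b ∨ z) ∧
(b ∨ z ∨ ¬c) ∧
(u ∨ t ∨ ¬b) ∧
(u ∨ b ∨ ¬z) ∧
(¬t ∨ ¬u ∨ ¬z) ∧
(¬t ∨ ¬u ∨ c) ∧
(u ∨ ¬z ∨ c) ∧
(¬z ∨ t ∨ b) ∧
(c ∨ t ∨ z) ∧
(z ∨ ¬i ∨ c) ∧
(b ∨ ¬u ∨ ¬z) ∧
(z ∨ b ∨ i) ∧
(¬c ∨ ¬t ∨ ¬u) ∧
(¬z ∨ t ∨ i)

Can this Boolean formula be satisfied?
Yes

Yes, the formula is satisfiable.

One satisfying assignment is: b=True, t=False, i=True, u=True, z=True, c=False

Verification: With this assignment, all 21 clauses evaluate to true.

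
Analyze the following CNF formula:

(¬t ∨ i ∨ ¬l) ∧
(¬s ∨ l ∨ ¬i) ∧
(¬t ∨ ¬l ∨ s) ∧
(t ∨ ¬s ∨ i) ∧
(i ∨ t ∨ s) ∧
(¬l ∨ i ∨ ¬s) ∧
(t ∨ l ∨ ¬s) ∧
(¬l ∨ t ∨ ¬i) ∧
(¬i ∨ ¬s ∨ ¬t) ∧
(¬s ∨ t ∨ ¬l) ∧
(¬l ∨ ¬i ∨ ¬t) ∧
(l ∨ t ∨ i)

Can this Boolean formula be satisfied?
Yes

Yes, the formula is satisfiable.

One satisfying assignment is: i=False, s=False, t=True, l=False

Verification: With this assignment, all 12 clauses evaluate to true.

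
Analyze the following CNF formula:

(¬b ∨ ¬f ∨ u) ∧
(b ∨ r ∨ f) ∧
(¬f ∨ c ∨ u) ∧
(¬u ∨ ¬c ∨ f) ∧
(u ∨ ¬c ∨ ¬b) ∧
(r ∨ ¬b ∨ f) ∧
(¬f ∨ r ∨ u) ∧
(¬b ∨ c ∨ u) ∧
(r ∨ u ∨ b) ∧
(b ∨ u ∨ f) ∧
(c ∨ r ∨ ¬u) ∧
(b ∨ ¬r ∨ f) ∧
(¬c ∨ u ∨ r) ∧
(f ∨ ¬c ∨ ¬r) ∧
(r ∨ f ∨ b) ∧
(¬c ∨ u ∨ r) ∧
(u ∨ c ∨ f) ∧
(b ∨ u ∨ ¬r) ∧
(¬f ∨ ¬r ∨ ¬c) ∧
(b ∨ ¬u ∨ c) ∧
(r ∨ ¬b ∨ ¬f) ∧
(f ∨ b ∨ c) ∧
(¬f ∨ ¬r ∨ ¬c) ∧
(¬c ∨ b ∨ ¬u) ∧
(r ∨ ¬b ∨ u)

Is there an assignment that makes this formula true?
Yes

Yes, the formula is satisfiable.

One satisfying assignment is: u=True, f=False, c=False, b=True, r=True

Verification: With this assignment, all 25 clauses evaluate to true.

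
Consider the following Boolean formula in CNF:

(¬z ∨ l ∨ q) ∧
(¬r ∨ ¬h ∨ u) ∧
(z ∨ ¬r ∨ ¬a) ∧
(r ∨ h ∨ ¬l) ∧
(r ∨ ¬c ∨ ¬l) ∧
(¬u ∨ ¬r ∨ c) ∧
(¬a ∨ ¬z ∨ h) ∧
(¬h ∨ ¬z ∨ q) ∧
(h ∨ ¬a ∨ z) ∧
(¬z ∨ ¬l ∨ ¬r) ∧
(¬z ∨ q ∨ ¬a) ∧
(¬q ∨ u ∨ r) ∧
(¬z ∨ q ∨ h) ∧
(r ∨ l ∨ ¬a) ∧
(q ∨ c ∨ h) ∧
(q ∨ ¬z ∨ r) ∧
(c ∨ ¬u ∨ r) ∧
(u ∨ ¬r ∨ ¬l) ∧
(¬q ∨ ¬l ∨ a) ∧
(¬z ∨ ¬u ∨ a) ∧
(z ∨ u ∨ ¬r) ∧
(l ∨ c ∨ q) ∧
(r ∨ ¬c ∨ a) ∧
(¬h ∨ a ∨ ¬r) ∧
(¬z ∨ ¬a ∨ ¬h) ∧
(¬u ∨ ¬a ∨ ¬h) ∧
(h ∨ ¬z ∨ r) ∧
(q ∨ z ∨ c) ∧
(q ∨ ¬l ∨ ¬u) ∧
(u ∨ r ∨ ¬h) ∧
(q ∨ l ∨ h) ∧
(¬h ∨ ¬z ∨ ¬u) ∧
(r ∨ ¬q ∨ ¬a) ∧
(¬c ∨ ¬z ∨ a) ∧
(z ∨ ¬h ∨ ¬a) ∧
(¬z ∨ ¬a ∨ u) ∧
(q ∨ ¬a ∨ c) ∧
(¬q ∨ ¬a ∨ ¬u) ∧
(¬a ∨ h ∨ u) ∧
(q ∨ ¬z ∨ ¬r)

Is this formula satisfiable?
Yes

Yes, the formula is satisfiable.

One satisfying assignment is: z=True, h=False, r=True, u=False, l=False, c=False, a=False, q=True

Verification: With this assignment, all 40 clauses evaluate to true.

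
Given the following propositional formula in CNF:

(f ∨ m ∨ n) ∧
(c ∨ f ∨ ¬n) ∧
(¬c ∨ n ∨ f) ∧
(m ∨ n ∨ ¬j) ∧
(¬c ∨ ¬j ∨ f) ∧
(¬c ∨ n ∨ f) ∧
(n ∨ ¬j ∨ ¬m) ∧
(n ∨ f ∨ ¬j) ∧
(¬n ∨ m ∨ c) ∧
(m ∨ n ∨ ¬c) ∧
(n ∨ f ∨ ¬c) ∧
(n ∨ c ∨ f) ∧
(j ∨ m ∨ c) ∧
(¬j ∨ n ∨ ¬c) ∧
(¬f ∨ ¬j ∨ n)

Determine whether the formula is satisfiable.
Yes

Yes, the formula is satisfiable.

One satisfying assignment is: c=False, m=True, j=False, n=False, f=True

Verification: With this assignment, all 15 clauses evaluate to true.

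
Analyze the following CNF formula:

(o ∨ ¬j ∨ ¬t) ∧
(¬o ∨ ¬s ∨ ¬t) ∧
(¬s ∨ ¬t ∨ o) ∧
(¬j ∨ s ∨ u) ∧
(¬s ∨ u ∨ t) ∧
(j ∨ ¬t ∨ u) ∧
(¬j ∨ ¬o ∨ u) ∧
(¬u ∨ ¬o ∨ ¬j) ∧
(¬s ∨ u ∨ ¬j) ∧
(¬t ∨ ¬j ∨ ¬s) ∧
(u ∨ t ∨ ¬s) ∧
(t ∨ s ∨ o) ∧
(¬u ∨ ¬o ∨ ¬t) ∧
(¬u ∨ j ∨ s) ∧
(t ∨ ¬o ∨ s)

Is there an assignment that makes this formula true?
Yes

Yes, the formula is satisfiable.

One satisfying assignment is: u=True, s=True, o=False, t=False, j=False

Verification: With this assignment, all 15 clauses evaluate to true.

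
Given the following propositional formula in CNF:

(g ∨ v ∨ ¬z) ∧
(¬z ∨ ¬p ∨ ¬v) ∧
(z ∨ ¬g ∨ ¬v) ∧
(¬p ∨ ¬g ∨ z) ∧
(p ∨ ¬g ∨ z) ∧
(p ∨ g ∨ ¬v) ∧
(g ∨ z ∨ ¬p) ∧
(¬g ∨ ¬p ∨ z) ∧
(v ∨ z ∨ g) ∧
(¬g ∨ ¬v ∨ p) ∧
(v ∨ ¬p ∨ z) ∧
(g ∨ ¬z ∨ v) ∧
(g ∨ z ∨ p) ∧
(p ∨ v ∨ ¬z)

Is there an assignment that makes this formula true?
Yes

Yes, the formula is satisfiable.

One satisfying assignment is: v=False, p=True, z=True, g=True

Verification: With this assignment, all 14 clauses evaluate to true.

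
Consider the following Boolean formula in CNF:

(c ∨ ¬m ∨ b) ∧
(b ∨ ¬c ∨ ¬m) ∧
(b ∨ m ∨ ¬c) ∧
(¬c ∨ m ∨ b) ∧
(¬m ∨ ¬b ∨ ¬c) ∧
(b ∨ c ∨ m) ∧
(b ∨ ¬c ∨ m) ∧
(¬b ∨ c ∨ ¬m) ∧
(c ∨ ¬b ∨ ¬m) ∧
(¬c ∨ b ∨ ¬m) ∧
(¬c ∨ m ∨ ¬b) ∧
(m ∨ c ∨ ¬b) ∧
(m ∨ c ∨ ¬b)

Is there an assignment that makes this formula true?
No

No, the formula is not satisfiable.

No assignment of truth values to the variables can make all 13 clauses true simultaneously.

The formula is UNSAT (unsatisfiable).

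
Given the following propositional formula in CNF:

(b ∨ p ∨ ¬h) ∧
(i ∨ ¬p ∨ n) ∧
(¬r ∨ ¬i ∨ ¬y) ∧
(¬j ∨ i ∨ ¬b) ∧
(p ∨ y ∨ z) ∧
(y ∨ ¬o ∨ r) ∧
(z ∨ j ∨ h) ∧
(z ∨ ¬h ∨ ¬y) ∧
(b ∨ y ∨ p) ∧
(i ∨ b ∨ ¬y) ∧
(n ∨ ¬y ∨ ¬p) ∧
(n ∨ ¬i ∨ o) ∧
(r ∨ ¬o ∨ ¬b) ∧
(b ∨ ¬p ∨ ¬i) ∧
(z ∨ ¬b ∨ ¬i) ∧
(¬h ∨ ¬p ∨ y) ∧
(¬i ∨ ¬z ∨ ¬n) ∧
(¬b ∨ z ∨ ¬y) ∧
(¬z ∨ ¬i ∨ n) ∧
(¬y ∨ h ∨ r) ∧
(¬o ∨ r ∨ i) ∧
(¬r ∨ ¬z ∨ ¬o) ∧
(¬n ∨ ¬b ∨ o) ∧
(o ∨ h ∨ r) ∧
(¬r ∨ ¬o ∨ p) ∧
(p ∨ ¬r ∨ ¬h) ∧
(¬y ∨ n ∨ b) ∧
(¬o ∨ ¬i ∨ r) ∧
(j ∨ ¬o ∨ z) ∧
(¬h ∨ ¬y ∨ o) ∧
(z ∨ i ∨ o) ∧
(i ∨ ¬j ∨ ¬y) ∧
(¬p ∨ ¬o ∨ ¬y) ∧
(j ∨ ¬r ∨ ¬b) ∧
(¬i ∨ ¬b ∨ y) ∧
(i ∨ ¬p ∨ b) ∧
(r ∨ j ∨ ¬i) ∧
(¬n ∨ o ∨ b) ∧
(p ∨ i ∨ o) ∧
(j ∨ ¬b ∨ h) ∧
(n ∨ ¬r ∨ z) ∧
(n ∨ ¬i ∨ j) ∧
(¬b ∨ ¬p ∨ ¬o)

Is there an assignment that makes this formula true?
No

No, the formula is not satisfiable.

No assignment of truth values to the variables can make all 43 clauses true simultaneously.

The formula is UNSAT (unsatisfiable).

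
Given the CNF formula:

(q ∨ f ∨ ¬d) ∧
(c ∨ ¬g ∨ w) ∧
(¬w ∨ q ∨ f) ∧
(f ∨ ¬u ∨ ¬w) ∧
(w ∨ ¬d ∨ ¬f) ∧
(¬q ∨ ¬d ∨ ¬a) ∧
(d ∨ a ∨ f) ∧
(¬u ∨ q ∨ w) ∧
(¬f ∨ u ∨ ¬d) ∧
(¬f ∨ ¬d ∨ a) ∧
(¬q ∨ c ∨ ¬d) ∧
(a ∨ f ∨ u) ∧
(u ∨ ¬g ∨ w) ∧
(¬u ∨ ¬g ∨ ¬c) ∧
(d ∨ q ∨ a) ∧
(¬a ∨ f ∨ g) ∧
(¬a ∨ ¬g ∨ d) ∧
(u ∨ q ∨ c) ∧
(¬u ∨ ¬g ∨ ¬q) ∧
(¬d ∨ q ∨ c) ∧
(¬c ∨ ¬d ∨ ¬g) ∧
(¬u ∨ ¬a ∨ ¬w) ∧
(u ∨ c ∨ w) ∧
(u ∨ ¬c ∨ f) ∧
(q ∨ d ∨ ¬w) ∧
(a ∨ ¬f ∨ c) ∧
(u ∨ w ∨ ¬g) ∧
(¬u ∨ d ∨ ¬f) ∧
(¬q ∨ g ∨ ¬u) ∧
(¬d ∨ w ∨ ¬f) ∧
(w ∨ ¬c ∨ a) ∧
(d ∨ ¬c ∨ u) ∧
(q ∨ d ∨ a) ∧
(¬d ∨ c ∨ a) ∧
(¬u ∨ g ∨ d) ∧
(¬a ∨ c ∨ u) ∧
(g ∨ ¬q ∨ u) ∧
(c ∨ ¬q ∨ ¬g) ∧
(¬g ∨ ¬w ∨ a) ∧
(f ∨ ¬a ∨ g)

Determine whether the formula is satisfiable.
No

No, the formula is not satisfiable.

No assignment of truth values to the variables can make all 40 clauses true simultaneously.

The formula is UNSAT (unsatisfiable).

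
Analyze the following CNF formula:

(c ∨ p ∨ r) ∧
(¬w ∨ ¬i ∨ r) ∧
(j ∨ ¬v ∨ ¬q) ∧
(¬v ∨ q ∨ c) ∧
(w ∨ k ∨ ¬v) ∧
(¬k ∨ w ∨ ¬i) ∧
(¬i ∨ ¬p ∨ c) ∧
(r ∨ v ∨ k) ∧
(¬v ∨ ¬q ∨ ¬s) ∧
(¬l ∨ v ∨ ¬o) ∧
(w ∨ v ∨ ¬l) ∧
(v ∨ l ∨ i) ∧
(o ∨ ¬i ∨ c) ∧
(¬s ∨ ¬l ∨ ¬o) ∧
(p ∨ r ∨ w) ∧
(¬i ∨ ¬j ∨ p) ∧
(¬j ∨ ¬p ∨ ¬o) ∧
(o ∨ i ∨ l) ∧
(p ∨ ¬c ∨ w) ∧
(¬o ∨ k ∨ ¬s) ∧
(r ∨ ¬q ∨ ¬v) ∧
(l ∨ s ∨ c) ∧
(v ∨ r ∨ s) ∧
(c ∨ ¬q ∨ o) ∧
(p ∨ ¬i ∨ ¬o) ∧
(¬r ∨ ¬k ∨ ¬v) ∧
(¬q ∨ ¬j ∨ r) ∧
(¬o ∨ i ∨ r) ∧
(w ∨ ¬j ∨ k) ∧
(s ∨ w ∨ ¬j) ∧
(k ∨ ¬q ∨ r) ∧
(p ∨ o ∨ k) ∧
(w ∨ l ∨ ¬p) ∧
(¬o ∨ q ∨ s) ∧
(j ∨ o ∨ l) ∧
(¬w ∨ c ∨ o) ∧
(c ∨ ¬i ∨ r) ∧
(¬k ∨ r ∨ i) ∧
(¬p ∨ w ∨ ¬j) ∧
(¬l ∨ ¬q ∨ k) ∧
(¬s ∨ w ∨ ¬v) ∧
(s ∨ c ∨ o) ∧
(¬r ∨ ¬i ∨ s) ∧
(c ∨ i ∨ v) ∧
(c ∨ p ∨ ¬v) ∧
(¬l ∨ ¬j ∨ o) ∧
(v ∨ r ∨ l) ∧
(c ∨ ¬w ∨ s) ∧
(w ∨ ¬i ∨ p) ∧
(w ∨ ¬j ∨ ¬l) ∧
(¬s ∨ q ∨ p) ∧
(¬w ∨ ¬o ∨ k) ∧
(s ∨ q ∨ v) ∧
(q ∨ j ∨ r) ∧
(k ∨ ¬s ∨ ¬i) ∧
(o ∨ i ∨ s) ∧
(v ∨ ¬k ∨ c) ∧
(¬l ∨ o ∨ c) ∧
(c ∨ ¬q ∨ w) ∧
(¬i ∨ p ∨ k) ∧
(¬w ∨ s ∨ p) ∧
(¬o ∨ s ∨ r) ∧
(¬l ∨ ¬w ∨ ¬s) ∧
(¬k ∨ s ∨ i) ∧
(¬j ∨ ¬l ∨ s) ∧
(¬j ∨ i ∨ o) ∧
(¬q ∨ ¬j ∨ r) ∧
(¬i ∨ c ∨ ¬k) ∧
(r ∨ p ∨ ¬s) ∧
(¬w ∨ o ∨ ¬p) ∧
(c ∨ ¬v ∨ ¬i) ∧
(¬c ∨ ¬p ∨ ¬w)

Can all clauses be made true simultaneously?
No

No, the formula is not satisfiable.

No assignment of truth values to the variables can make all 72 clauses true simultaneously.

The formula is UNSAT (unsatisfiable).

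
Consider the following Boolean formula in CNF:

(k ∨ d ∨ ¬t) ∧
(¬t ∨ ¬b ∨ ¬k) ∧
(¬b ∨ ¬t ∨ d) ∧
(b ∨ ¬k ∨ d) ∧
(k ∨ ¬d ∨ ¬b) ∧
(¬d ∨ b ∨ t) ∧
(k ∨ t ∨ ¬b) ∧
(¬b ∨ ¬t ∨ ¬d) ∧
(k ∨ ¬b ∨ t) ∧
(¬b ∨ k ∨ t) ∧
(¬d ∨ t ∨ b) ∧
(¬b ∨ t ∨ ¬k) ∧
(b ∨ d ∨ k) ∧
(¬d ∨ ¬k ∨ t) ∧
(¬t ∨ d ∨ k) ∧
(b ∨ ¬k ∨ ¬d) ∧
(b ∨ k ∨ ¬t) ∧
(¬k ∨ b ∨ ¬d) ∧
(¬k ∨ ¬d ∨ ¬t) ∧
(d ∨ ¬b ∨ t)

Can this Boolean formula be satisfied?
No

No, the formula is not satisfiable.

No assignment of truth values to the variables can make all 20 clauses true simultaneously.

The formula is UNSAT (unsatisfiable).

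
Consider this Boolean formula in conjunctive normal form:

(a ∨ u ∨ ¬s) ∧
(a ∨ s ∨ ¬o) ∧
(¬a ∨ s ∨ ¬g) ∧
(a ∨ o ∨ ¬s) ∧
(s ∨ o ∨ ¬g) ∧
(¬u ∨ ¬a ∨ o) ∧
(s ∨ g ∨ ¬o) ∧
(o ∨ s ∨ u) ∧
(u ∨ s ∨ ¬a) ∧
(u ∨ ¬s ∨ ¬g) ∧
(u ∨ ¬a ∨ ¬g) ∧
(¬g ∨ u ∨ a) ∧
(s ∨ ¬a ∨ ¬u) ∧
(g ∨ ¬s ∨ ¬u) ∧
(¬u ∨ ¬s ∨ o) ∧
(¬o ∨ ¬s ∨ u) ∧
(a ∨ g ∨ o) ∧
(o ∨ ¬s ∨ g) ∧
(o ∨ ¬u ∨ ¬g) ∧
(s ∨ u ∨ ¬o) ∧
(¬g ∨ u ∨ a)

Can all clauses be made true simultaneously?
Yes

Yes, the formula is satisfiable.

One satisfying assignment is: o=True, a=False, g=True, s=True, u=True

Verification: With this assignment, all 21 clauses evaluate to true.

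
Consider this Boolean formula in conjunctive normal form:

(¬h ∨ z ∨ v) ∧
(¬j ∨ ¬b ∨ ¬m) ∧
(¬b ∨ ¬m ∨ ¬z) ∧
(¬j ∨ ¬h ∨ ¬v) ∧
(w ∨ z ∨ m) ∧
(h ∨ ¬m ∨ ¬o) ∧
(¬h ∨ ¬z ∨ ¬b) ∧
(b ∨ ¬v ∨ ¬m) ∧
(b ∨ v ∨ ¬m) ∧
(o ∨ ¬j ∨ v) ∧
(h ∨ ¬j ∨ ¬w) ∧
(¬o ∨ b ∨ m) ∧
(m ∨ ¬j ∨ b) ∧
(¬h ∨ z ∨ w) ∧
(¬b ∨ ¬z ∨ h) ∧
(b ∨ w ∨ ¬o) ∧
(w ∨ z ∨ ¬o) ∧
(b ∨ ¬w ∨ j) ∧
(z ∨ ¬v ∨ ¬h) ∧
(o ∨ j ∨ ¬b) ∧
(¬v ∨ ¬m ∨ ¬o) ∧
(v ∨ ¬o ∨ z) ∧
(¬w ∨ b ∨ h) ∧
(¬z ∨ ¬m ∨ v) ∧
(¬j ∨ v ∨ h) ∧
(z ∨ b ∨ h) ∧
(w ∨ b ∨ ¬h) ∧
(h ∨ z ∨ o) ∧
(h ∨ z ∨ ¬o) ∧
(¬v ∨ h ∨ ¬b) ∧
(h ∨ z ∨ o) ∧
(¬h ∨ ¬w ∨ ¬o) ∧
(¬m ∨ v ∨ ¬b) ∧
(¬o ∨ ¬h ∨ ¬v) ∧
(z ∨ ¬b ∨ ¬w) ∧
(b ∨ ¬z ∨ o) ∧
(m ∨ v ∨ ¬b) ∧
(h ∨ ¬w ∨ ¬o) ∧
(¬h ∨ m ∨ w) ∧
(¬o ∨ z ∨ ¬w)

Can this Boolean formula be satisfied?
No

No, the formula is not satisfiable.

No assignment of truth values to the variables can make all 40 clauses true simultaneously.

The formula is UNSAT (unsatisfiable).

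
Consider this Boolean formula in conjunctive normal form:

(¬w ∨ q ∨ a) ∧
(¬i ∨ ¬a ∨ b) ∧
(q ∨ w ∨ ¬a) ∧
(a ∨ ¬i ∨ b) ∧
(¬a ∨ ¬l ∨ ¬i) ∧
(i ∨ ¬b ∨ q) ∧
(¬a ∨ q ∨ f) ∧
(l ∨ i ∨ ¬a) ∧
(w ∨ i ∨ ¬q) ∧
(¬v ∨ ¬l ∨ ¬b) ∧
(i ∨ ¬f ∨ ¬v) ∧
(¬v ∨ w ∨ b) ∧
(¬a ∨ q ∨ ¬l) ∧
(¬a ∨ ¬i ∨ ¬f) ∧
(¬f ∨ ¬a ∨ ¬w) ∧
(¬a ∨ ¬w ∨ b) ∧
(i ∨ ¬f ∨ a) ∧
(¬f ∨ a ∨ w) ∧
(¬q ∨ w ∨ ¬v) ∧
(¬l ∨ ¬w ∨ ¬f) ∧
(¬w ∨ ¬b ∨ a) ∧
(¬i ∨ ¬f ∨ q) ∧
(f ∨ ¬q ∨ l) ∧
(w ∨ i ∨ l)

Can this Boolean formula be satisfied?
Yes

Yes, the formula is satisfiable.

One satisfying assignment is: i=True, q=False, b=True, f=False, a=False, v=False, l=False, w=False

Verification: With this assignment, all 24 clauses evaluate to true.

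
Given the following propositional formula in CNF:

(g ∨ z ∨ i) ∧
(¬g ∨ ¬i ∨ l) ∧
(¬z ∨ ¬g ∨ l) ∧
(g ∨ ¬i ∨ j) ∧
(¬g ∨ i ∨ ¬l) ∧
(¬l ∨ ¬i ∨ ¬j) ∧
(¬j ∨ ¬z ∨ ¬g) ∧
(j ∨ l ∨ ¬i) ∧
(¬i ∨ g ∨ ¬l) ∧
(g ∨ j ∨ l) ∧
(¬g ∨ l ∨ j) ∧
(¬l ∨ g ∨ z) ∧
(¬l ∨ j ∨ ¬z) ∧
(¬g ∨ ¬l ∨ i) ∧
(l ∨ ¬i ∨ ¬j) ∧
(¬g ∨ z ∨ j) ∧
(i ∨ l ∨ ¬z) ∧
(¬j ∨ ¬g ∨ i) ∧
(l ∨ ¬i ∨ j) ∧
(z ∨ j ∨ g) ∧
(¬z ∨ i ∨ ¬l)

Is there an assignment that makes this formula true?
No

No, the formula is not satisfiable.

No assignment of truth values to the variables can make all 21 clauses true simultaneously.

The formula is UNSAT (unsatisfiable).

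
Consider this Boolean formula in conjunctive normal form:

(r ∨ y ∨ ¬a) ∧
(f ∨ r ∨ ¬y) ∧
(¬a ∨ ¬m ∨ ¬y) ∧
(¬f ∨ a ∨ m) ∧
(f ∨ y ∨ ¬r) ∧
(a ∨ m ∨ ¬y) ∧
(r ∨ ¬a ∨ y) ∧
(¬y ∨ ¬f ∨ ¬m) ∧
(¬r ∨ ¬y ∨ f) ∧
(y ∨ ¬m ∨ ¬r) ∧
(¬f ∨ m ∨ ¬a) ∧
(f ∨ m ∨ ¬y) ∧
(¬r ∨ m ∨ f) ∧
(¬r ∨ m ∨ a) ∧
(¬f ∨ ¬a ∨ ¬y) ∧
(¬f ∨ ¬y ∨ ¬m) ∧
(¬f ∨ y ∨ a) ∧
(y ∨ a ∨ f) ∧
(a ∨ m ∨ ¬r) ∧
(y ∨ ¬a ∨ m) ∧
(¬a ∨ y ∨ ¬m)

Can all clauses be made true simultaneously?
No

No, the formula is not satisfiable.

No assignment of truth values to the variables can make all 21 clauses true simultaneously.

The formula is UNSAT (unsatisfiable).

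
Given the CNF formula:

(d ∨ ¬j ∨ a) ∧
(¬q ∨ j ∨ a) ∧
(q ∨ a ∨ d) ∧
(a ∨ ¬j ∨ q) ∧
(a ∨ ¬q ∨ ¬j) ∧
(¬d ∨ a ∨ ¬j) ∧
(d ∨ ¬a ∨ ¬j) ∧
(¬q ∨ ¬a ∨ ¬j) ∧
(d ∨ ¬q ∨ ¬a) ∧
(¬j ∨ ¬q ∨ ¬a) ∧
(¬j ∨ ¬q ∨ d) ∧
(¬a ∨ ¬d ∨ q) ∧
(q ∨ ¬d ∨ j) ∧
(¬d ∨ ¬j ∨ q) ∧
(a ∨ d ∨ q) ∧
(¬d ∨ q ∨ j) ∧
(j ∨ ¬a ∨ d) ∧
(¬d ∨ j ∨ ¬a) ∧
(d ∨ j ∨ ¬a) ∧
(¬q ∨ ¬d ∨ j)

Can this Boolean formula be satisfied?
No

No, the formula is not satisfiable.

No assignment of truth values to the variables can make all 20 clauses true simultaneously.

The formula is UNSAT (unsatisfiable).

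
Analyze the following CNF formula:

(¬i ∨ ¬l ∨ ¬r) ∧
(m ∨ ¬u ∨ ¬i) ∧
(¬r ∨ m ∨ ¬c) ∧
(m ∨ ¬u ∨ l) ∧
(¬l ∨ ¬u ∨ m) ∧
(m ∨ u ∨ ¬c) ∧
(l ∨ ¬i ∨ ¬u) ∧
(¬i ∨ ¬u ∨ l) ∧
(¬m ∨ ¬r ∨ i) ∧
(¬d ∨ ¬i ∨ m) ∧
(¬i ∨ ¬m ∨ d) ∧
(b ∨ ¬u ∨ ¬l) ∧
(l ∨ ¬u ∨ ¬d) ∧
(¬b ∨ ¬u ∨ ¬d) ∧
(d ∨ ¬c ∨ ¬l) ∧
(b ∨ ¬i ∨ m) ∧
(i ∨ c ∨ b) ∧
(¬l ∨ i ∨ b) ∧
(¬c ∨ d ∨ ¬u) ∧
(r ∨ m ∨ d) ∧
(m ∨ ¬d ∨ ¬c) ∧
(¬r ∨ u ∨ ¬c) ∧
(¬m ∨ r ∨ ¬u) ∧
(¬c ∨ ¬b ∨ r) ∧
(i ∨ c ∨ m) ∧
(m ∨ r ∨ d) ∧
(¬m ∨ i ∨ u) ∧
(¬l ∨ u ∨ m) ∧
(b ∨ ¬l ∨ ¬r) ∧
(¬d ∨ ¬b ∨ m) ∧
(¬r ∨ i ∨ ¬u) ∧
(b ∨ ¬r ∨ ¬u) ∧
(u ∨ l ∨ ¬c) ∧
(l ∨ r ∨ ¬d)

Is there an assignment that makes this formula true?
Yes

Yes, the formula is satisfiable.

One satisfying assignment is: l=True, r=False, m=True, u=False, c=False, i=True, d=True, b=False

Verification: With this assignment, all 34 clauses evaluate to true.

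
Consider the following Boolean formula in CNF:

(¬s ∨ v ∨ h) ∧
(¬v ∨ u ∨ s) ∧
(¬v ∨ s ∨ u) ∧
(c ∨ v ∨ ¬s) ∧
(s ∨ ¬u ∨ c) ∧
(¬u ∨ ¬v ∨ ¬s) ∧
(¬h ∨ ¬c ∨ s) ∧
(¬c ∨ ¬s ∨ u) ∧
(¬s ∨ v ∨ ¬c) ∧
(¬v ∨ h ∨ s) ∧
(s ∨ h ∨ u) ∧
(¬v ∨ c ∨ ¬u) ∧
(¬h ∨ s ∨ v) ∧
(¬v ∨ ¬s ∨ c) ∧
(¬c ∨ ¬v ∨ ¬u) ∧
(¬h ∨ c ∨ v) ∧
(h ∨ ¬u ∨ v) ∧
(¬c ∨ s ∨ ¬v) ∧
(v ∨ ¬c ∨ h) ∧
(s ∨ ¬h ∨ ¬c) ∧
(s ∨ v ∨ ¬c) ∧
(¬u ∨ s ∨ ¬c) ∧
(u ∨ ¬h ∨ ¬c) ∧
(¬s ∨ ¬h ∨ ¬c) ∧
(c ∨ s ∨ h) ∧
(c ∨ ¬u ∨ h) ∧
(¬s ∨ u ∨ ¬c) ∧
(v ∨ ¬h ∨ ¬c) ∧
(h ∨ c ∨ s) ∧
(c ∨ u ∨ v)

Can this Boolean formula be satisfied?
No

No, the formula is not satisfiable.

No assignment of truth values to the variables can make all 30 clauses true simultaneously.

The formula is UNSAT (unsatisfiable).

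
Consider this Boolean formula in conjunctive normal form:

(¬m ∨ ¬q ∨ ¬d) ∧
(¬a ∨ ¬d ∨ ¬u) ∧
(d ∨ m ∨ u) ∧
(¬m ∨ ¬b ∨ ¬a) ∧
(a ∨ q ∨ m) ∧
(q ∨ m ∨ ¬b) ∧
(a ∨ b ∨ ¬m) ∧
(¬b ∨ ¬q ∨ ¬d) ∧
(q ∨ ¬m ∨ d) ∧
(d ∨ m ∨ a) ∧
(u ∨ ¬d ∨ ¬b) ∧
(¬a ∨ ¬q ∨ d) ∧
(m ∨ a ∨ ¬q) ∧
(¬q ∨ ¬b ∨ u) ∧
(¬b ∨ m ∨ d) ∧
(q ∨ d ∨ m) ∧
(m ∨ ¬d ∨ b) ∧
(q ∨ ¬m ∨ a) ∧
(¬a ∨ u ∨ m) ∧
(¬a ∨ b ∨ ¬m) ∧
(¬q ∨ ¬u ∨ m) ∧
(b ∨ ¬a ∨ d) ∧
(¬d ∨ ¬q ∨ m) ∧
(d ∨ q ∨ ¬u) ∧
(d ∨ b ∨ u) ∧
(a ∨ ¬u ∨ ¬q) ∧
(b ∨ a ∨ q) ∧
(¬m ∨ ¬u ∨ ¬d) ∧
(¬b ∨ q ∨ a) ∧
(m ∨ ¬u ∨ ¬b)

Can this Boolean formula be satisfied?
No

No, the formula is not satisfiable.

No assignment of truth values to the variables can make all 30 clauses true simultaneously.

The formula is UNSAT (unsatisfiable).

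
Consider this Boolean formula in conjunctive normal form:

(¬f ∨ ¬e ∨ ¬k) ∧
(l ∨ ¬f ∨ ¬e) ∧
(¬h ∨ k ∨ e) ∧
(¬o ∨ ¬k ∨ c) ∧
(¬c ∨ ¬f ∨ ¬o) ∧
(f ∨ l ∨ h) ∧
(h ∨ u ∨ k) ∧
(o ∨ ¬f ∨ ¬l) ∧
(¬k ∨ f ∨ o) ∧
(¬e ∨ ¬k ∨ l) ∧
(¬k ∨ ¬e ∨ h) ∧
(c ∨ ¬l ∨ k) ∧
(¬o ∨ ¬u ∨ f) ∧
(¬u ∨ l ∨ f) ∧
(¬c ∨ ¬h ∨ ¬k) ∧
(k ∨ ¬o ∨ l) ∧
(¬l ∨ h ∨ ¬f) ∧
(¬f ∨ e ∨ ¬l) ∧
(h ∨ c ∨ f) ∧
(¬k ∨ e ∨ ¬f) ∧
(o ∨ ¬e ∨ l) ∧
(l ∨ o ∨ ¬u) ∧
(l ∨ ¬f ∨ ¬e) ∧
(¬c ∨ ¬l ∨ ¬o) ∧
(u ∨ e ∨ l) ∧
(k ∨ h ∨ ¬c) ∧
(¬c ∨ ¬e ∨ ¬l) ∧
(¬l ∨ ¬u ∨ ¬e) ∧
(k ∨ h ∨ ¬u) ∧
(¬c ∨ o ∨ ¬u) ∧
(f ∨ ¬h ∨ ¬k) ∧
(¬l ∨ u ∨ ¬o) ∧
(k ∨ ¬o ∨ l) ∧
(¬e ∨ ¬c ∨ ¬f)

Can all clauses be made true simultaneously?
No

No, the formula is not satisfiable.

No assignment of truth values to the variables can make all 34 clauses true simultaneously.

The formula is UNSAT (unsatisfiable).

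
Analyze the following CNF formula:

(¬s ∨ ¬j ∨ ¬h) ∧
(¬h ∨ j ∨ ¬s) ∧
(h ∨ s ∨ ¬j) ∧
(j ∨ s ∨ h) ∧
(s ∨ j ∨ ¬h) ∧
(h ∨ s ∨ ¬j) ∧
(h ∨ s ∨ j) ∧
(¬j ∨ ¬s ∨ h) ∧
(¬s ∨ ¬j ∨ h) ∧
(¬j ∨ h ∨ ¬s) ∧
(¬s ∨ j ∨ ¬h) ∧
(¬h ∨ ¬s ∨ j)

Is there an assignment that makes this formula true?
Yes

Yes, the formula is satisfiable.

One satisfying assignment is: s=False, j=True, h=True

Verification: With this assignment, all 12 clauses evaluate to true.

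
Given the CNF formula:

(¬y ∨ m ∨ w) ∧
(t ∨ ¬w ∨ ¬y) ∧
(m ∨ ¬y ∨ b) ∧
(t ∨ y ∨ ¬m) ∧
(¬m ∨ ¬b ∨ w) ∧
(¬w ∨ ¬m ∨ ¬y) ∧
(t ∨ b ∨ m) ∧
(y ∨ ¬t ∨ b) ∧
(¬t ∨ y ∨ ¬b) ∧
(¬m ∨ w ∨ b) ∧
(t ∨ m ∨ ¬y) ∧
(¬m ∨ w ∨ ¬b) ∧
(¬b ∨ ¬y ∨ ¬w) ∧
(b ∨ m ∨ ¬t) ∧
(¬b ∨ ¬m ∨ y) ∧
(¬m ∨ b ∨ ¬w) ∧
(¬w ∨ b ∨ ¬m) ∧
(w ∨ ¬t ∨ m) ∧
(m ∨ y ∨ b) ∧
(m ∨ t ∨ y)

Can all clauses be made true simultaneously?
No

No, the formula is not satisfiable.

No assignment of truth values to the variables can make all 20 clauses true simultaneously.

The formula is UNSAT (unsatisfiable).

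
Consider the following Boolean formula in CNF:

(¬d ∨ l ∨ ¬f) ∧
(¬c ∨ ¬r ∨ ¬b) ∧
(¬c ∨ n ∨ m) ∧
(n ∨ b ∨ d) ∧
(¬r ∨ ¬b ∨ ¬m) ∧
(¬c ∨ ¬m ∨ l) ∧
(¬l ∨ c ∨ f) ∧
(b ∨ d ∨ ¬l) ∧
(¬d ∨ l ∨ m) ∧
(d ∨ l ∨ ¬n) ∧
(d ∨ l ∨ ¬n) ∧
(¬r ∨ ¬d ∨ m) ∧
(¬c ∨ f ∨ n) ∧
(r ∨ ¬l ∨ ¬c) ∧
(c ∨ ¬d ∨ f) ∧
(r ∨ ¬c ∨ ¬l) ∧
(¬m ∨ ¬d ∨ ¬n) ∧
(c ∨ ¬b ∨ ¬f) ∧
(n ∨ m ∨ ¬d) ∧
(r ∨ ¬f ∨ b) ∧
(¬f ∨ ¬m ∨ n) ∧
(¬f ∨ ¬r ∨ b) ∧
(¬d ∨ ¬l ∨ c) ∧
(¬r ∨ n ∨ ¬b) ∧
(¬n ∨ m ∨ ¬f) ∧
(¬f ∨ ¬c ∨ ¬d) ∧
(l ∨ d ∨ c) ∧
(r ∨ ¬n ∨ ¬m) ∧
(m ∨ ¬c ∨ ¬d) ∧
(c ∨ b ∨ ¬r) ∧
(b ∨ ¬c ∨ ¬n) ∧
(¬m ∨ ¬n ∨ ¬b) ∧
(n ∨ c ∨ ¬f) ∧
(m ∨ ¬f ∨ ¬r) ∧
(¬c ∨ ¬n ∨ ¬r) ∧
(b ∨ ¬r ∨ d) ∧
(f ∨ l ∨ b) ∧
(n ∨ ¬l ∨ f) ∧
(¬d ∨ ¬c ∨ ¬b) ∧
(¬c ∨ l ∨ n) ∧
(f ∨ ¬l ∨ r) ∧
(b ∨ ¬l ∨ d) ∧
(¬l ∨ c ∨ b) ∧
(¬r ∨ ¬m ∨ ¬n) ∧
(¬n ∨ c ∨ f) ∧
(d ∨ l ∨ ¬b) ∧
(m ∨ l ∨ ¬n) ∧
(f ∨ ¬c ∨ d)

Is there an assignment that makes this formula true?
No

No, the formula is not satisfiable.

No assignment of truth values to the variables can make all 48 clauses true simultaneously.

The formula is UNSAT (unsatisfiable).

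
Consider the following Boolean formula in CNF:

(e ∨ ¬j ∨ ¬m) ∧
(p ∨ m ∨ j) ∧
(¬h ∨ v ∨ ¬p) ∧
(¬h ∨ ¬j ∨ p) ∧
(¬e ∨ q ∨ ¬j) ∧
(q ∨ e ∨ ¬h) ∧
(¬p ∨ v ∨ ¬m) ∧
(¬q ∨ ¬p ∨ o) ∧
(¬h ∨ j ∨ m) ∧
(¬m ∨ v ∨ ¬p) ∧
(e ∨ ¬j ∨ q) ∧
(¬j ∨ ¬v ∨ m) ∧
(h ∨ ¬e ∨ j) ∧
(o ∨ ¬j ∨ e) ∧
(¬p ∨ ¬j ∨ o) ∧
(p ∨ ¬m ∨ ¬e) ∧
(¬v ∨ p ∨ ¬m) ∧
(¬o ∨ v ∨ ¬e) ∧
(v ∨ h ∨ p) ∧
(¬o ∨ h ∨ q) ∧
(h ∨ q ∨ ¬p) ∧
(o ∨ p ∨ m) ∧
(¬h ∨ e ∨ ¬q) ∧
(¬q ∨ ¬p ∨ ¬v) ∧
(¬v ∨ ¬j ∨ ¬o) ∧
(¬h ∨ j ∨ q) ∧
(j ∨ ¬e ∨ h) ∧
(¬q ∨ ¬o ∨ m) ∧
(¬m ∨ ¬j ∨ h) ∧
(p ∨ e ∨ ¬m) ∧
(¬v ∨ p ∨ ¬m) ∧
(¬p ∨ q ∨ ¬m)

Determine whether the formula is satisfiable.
No

No, the formula is not satisfiable.

No assignment of truth values to the variables can make all 32 clauses true simultaneously.

The formula is UNSAT (unsatisfiable).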